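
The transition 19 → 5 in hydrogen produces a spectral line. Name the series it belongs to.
Pfund series

The spectral series in hydrogen are named based on the final (lower) energy level:
- Lyman series: n_final = 1 (ultraviolet)
- Balmer series: n_final = 2 (visible/near-UV)
- Paschen series: n_final = 3 (infrared)
- Brackett series: n_final = 4 (infrared)
- Pfund series: n_final = 5 (far infrared)

Since this transition ends at n = 5, it belongs to the Pfund series.

For reference, this 19 → 5 line has photon energy
ΔE = 13.6057 eV × (1/5² - 1/19²) = 0.50653908 eV,
corresponding to wavelength λ = hc/ΔE = 1239.84 eV·nm / 0.50653908 eV = 2447.67 nm in the far infrared region.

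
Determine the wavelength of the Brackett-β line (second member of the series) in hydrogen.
2624.4436 nm

The lines of a series are numbered from the longest wavelength (smallest ΔE) outward; the second line is the transition from n = n_f + 2 to n_f.
The Brackett series has all transitions ending at n_f = 4.

For H, the second line (β-line) is the jump from n = 6 to n = 4:
E_6 = -13.6057 / 6² = -0.3779361111 eV
E_4 = -13.6057 / 4² = -0.8503562500 eV
ΔE = E_6 - E_4 = 0.4724201389 eV

λ = hc/E = 1239.84 eV·nm / 0.4724201389 eV
λ = 2624.4436 nm

This is the β-line of the Brackett series in H.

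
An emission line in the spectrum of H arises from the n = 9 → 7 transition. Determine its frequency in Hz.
2.65243e+13 Hz

First, find the transition energy:
E_9 = -13.6057 / 9² = -0.167971605 eV
E_7 = -13.6057 / 7² = -0.277667347 eV
|ΔE| = |E_7 - E_9| = 0.109695742 eV

Convert to Joules: E = 0.109695742 eV × (1.602177 × 10⁻¹⁹ J/eV) = 1.7575199e-20 J

Using E = hf:
f = E/h = 1.7575199e-20 J / (6.62607 × 10⁻³⁴ J·s)
f = 2.65243e+13 Hz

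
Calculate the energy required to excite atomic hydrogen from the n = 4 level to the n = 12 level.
0.756 eV

The energy levels of a hydrogen-like atom are E_n = -13.6057 eV / n².

Energy at n = 4: E_4 = -13.6057 / 4² = -0.850356 eV
Energy at n = 12: E_12 = -13.6057 / 12² = -0.094484 eV

The excitation energy is the difference:
ΔE = E_12 - E_4
ΔE = -0.094484 - (-0.850356)
ΔE = 0.756 eV

Since this is positive, energy must be absorbed (photon absorption).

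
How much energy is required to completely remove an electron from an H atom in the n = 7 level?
0.2777 eV

The ionization energy is the energy needed to remove the electron completely (n → ∞).

For hydrogen, E_n = -13.6057 eV / n².

At n = 7: E_7 = -13.6057 / 7² = -0.2776673 eV
At n = ∞: E_∞ = 0 eV

Ionization energy = E_∞ - E_7 = 0 - (-0.2776673) = 0.2776673 eV
Ionization energy ≈ 0.2777 eV

This is also called the binding energy of the electron in state n = 7.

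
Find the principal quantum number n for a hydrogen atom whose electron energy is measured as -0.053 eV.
n = 16

The exact energy levels follow E_n = -13.6057 eV / n².

The measured value (-0.053 eV) is reported to only 2 significant figures, so we must test candidate n values and see which one matches to that precision.

Candidate energies:
  n = 14:  E = -13.6057/14² = -0.069417 eV
  n = 15:  E = -13.6057/15² = -0.060470 eV
  n = 16:  E = -13.6057/16² = -0.053147 eV  ← matches
  n = 17:  E = -13.6057/17² = -0.047079 eV
  n = 18:  E = -13.6057/18² = -0.041993 eV

Checking against the measurement of -0.053 eV (2 sig figs), only n = 16 agrees:
E_16 = -0.053147 eV, which rounds to -0.053 eV ✓

Therefore n = 16.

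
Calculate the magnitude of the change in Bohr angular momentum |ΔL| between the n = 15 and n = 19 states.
4.2183e-34 J·s (or 4ℏ)

In the Bohr model, L_n = nℏ where ℏ = 1.054572e-34 J·s.

L_19 = 19ℏ = 2.003687e-33 J·s
L_15 = 15ℏ = 1.581858e-33 J·s

ΔL = L_19 - L_15 = (19 - 15)ℏ = 4ℏ
ΔL = 4 × 1.054572e-34 J·s = 4.2183e-34 J·s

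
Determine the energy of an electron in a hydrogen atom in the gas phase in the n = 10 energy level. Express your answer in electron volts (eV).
-0.14 eV

The energy levels of a hydrogen-like atom are given by:
E_n = -13.6057 eV / n²

For n = 10:
E_10 = -13.6057 eV / 10²
E_10 = -13.6057 eV / 100
E_10 = -0.14 eV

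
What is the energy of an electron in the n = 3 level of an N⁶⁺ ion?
-74.07548 eV

For hydrogen-like ions, the energy levels scale with Z²:
E_n = -13.6057 Z² / n² eV

For N⁶⁺ (Z = 7) at n = 3:
E_3 = -13.6057 × 7² / 3²
E_3 = -13.6057 × 49 / 9
E_3 = -666.6793 / 9
E_3 = -74.07548 eV

The energy is 49 times more negative than hydrogen at the same n due to the stronger nuclear charge.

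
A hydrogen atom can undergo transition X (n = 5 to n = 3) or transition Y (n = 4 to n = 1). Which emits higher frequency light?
4 → 1

Calculate the energy for each transition:

Transition 5 → 3:
ΔE₁ = |E_3 - E_5| = |-13.6057/3² - (-13.6057/5²)|
ΔE₁ = |-1.51174444 - (-0.54422800)| = 0.96752 eV

Transition 4 → 1:
ΔE₂ = |E_1 - E_4| = |-13.6057/1² - (-13.6057/4²)|
ΔE₂ = |-13.60570000 - (-0.85035625)| = 12.75534 eV

Since 12.75534 eV > 0.96752 eV, the transition 4 → 1 emits the more energetic photon.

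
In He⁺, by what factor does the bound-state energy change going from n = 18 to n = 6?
9.000000

Using E_n = -13.6057 Z² / n² eV with Z = 2:

E_6 = -13.6057 × 2² / 6² = -54.4228 / 36 = -1.511744444444 eV
E_18 = -13.6057 × 2² / 18² = -54.4228 / 324 = -0.167971604938 eV

The ratio is:
E_6/E_18 = (-1.511744444444) / (-0.167971604938)
E_6/E_18 = (-54.4228/36) / (-54.4228/324)
E_6/E_18 = 324/36
E_6/E_18 = 9.000000
(Note: the Z² factors cancel in the ratio.)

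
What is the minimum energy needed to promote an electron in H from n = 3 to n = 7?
1.23408 eV

The energy levels of a hydrogen-like atom are E_n = -13.6057 eV / n².

Energy at n = 3: E_3 = -13.6057 / 3² = -1.51174444 eV
Energy at n = 7: E_7 = -13.6057 / 7² = -0.27766735 eV

The excitation energy is the difference:
ΔE = E_7 - E_3
ΔE = -0.27766735 - (-1.51174444)
ΔE = 1.23408 eV

Since this is positive, energy must be absorbed (photon absorption).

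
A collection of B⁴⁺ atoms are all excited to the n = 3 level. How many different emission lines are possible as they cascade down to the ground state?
3

The electron can occupy levels n = 1, 2, ..., 3 during de-excitation — that is m = 3 - 1 + 1 = 3 distinct levels.

The number of distinct spectral lines equals the number of ways to choose 2 of these m levels (each pair gives one possible emission transition):

Number of lines = m(m-1)/2 = 3×2/2 = 3

These correspond to all possible transitions between the 3 levels:
3 → 2, 3 → 1, 2 → 1

Each transition produces a photon with a unique energy (and thus wavelength). This count does not depend on Z.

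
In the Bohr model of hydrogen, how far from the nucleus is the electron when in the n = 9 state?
4.286335 nm (or 42.863354 Å)

The Bohr radius formula is:
r_n = n² a₀ / Z

where a₀ = 0.052917721 nm is the Bohr radius.

For H (Z = 1) at n = 9:
r_9 = 9² × 0.052917721 nm / 1
r_9 = 81 × 0.052917721 nm / 1
r_9 = 4.2863354 nm / 1
r_9 = 4.286335 nm

The electron orbits at approximately 4.286335 nm from the nucleus.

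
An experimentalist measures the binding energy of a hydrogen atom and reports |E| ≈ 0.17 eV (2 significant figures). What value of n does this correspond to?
n = 9

The exact energy levels follow E_n = -13.6057 eV / n².

The measured value (-0.17 eV) is reported to only 2 significant figures, so we must test candidate n values and see which one matches to that precision.

Candidate energies:
  n = 7:  E = -13.6057/7² = -0.27767 eV
  n = 8:  E = -13.6057/8² = -0.21259 eV
  n = 9:  E = -13.6057/9² = -0.16797 eV  ← matches
  n = 10:  E = -13.6057/10² = -0.13606 eV
  n = 11:  E = -13.6057/11² = -0.11244 eV

Checking against the measurement of -0.17 eV (2 sig figs), only n = 9 agrees:
E_9 = -0.16797 eV, which rounds to -0.17 eV ✓

Therefore n = 9.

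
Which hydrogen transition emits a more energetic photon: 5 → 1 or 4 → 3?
5 → 1

Calculate the energy for each transition:

Transition 5 → 1:
ΔE₁ = |E_1 - E_5| = |-13.6057/1² - (-13.6057/5²)|
ΔE₁ = |-13.605700000 - (-0.544228000)| = 13.061472 eV

Transition 4 → 3:
ΔE₂ = |E_3 - E_4| = |-13.6057/3² - (-13.6057/4²)|
ΔE₂ = |-1.511744444 - (-0.850356250)| = 0.661388 eV

Since 13.061472 eV > 0.661388 eV, the transition 5 → 1 emits the more energetic photon.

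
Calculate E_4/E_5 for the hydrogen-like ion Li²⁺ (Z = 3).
1.5625

Using E_n = -13.6057 Z² / n² eV with Z = 3:

E_4 = -13.6057 × 3² / 4² = -122.4513 / 16 = -7.653206250 eV
E_5 = -13.6057 × 3² / 5² = -122.4513 / 25 = -4.898052000 eV

The ratio is:
E_4/E_5 = (-7.653206250) / (-4.898052000)
E_4/E_5 = (-122.4513/16) / (-122.4513/25)
E_4/E_5 = 25/16
E_4/E_5 = 1.5625
(Note: the Z² factors cancel in the ratio.)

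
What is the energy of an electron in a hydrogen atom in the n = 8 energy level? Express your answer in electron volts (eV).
-0.213 eV

The energy levels of a hydrogen-like atom are given by:
E_n = -13.6057 eV / n²

For n = 8:
E_8 = -13.6057 eV / 8²
E_8 = -13.6057 eV / 64
E_8 = -0.213 eV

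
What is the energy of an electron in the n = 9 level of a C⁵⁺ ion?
-6.04698 eV

For hydrogen-like ions, the energy levels scale with Z²:
E_n = -13.6057 Z² / n² eV

For C⁵⁺ (Z = 6) at n = 9:
E_9 = -13.6057 × 6² / 9²
E_9 = -13.6057 × 36 / 81
E_9 = -489.8052 / 81
E_9 = -6.04698 eV

The energy is 36 times more negative than hydrogen at the same n due to the stronger nuclear charge.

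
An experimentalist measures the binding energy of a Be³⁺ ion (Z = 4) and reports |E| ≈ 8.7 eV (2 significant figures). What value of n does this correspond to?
n = 5

The exact energy levels follow E_n = -13.6057 Z² / n² eV with Z = 4.

The measured value (-8.7 eV) is reported to only 2 significant figures, so we must test candidate n values and see which one matches to that precision.

Candidate energies:
  n = 3:  E = -13.6057 × 4² / 3² = -24.18791 eV
  n = 4:  E = -13.6057 × 4² / 4² = -13.60570 eV
  n = 5:  E = -13.6057 × 4² / 5² = -8.70765 eV  ← matches
  n = 6:  E = -13.6057 × 4² / 6² = -6.04698 eV
  n = 7:  E = -13.6057 × 4² / 7² = -4.44268 eV

Checking against the measurement of -8.7 eV (2 sig figs), only n = 5 agrees:
E_5 = -8.70765 eV, which rounds to -8.7 eV ✓

Therefore n = 5.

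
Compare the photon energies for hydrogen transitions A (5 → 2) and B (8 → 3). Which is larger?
5 → 2

Calculate the energy for each transition:

Transition 5 → 2:
ΔE₁ = |E_2 - E_5| = |-13.6057/2² - (-13.6057/5²)|
ΔE₁ = |-3.401425000000 - (-0.544228000000)| = 2.857197000 eV

Transition 8 → 3:
ΔE₂ = |E_3 - E_8| = |-13.6057/3² - (-13.6057/8²)|
ΔE₂ = |-1.511744444444 - (-0.212589062500)| = 1.299155382 eV

Since 2.857197000 eV > 1.299155382 eV, the transition 5 → 2 emits the more energetic photon.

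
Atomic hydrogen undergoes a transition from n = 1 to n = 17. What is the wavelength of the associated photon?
91.442925 nm

First, find the transition energy using E_n = -13.6057 / n² eV:
E_1 = -13.6057 / 1² = -13.60570000 eV
E_17 = -13.6057 / 17² = -0.04707855 eV

Photon energy: |ΔE| = |E_17 - E_1| = 13.55862145 eV

Convert to wavelength using E = hc/λ with hc = 1239.84 eV·nm:
λ = hc/E = 1239.84 eV·nm / 13.55862145 eV
λ = 91.442925 nm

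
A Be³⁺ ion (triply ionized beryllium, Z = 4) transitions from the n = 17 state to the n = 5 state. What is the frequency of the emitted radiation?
1.923e+15 Hz

First, find the transition energy:
E_17 = -13.6057 × 4² / 17² = -0.75325675 eV
E_5 = -13.6057 × 4² / 5² = -8.70764800 eV
|ΔE| = |E_5 - E_17| = 7.95439125 eV

Convert to Joules: E = 7.95439125 eV × (1.602177 × 10⁻¹⁹ J/eV) = 1.27443e-18 J

Using E = hf:
f = E/h = 1.27443e-18 J / (6.62607 × 10⁻³⁴ J·s)
f = 1.923e+15 Hz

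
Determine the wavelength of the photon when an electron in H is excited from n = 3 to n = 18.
843.57115 nm

First, find the transition energy using E_n = -13.6057 / n² eV:
E_3 = -13.6057 / 3² = -1.511744444 eV
E_18 = -13.6057 / 18² = -0.041992901 eV

Photon energy: |ΔE| = |E_18 - E_3| = 1.469751543 eV

Convert to wavelength using E = hc/λ with hc = 1239.84 eV·nm:
λ = hc/E = 1239.84 eV·nm / 1.469751543 eV
λ = 843.57115 nm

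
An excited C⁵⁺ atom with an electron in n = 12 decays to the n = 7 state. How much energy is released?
6.5946 eV

The energy levels are E_n = -13.6057 Z² eV / n².

Energy at n = 12: E_12 = -13.6057 × 6² / 12² = -3.4014250 eV
Energy at n = 7: E_7 = -13.6057 × 6² / 7² = -9.9960245 eV

For emission (electron falling to lower state), the photon energy is:
E_photon = E_12 - E_7 = |-3.4014250 - (-9.9960245)|
E_photon = 6.5946 eV

This energy is carried away by the emitted photon.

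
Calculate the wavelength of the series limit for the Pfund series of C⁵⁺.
63.28 nm

The series limit corresponds to the transition from n = ∞ to n = 5.
This is the highest energy (shortest wavelength) transition in the Pfund series.

E_∞ = 0 eV
E_5 = -13.6057 × 6² / 5² = -19.5922 eV

Energy at series limit:
ΔE = E_∞ - E_5 = 0 - (-19.5922) = 19.5922 eV
λ = hc/E = 1239.84 eV·nm / 19.5922 eV = 63.28 nm

This energy equals the ionization energy from the n = 5 state of C⁵⁺.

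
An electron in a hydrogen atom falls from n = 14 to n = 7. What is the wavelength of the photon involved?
5953.59886 nm

First, find the transition energy using E_n = -13.6057 / n² eV:
E_14 = -13.6057 / 14² = -0.06941683673 eV
E_7 = -13.6057 / 7² = -0.27766734694 eV

Photon energy: |ΔE| = |E_7 - E_14| = 0.20825051021 eV

Convert to wavelength using E = hc/λ with hc = 1239.84 eV·nm:
λ = hc/E = 1239.84 eV·nm / 0.20825051021 eV
λ = 5953.59886 nm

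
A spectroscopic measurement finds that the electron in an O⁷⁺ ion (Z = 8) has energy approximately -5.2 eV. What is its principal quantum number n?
n = 13

The exact energy levels follow E_n = -13.6057 Z² / n² eV with Z = 8.

The measured value (-5.2 eV) is reported to only 2 significant figures, so we must test candidate n values and see which one matches to that precision.

Candidate energies:
  n = 11:  E = -13.6057 × 8² / 11² = -7.19640 eV
  n = 12:  E = -13.6057 × 8² / 12² = -6.04698 eV
  n = 13:  E = -13.6057 × 8² / 13² = -5.15245 eV  ← matches
  n = 14:  E = -13.6057 × 8² / 14² = -4.44268 eV
  n = 15:  E = -13.6057 × 8² / 15² = -3.87007 eV

Checking against the measurement of -5.2 eV (2 sig figs), only n = 13 agrees:
E_13 = -5.15245 eV, which rounds to -5.2 eV ✓

Therefore n = 13.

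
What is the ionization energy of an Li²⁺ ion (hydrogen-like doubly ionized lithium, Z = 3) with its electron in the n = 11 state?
1.011994 eV

The ionization energy is the energy needed to remove the electron completely (n → ∞).

For a hydrogen-like ion with Z = 3, E_n = -13.6057 Z² / n² eV.

At n = 11: E_11 = -13.6057 × 3² / 11² = -1.011994215 eV
At n = ∞: E_∞ = 0 eV

Ionization energy = E_∞ - E_11 = 0 - (-1.011994215) = 1.011994215 eV
Ionization energy ≈ 1.011994 eV

This is also called the binding energy of the electron in state n = 11.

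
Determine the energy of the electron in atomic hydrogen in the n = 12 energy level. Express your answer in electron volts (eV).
-0.094 eV

The energy levels of a hydrogen-like atom are given by:
E_n = -13.6057 eV / n²

For n = 12:
E_12 = -13.6057 eV / 12²
E_12 = -13.6057 eV / 144
E_12 = -0.094 eV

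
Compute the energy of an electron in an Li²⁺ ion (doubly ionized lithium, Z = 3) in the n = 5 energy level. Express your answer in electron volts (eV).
-4.8981 eV

The energy levels of a hydrogen-like atom are given by:
E_n = -13.6057 Z² / n² eV  (with Z = 3 for Li²⁺)

For n = 5:
E_5 = -13.6057 × 3² / 5²
E_5 = -13.6057 × 9 / 25
E_5 = -4.8981 eV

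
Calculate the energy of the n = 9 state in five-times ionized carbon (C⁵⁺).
-6.04698 eV

For hydrogen-like ions, the energy levels scale with Z²:
E_n = -13.6057 Z² / n² eV

For C⁵⁺ (Z = 6) at n = 9:
E_9 = -13.6057 × 6² / 9²
E_9 = -13.6057 × 36 / 81
E_9 = -489.8052 / 81
E_9 = -6.04698 eV

The energy is 36 times more negative than hydrogen at the same n due to the stronger nuclear charge.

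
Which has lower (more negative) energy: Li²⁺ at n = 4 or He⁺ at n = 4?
Li²⁺ at n = 4 (E = -7.65 eV)

Using E_n = -13.6057 Z² / n² eV:

Li²⁺ (Z = 3) at n = 4:
E = -13.6057 × 3² / 4² = -13.6057 × 9 / 16 = -7.65321 eV

He⁺ (Z = 2) at n = 4:
E = -13.6057 × 2² / 4² = -13.6057 × 4 / 16 = -3.40143 eV

Since -7.65321 eV < -3.40143 eV,
Li²⁺ at n = 4 is more tightly bound (requires more energy to ionize).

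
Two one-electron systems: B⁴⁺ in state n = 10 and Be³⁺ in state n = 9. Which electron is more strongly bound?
B⁴⁺ at n = 10 (E = -3.401425 eV)

Using E_n = -13.6057 Z² / n² eV:

B⁴⁺ (Z = 5) at n = 10:
E = -13.6057 × 5² / 10² = -13.6057 × 25 / 100 = -3.401425000 eV

Be³⁺ (Z = 4) at n = 9:
E = -13.6057 × 4² / 9² = -13.6057 × 16 / 81 = -2.687545679 eV

Since -3.401425000 eV < -2.687545679 eV,
B⁴⁺ at n = 10 is more tightly bound (requires more energy to ionize).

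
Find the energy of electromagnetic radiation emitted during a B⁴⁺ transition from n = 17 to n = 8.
4.13776 eV

The energy levels are E_n = -13.6057 Z² eV / n².

Energy at n = 17: E_17 = -13.6057 × 5² / 17² = -1.17696367 eV
Energy at n = 8: E_8 = -13.6057 × 5² / 8² = -5.31472656 eV

For emission (electron falling to lower state), the photon energy is:
E_photon = E_17 - E_8 = |-1.17696367 - (-5.31472656)|
E_photon = 4.13776 eV

This energy is carried away by the emitted photon.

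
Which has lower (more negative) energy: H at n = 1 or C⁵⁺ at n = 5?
C⁵⁺ at n = 5 (E = -19.592 eV)

Using E_n = -13.6057 Z² / n² eV:

H (Z = 1) at n = 1:
E = -13.6057 × 1² / 1² = -13.6057 × 1 / 1 = -13.605700 eV

C⁵⁺ (Z = 6) at n = 5:
E = -13.6057 × 6² / 5² = -13.6057 × 36 / 25 = -19.592208 eV

Since -19.592208 eV < -13.605700 eV,
C⁵⁺ at n = 5 is more tightly bound (requires more energy to ionize).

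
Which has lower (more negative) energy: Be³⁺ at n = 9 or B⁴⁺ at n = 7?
B⁴⁺ at n = 7 (E = -6.942 eV)

Using E_n = -13.6057 Z² / n² eV:

Be³⁺ (Z = 4) at n = 9:
E = -13.6057 × 4² / 9² = -13.6057 × 16 / 81 = -2.687546 eV

B⁴⁺ (Z = 5) at n = 7:
E = -13.6057 × 5² / 7² = -13.6057 × 25 / 49 = -6.941684 eV

Since -6.941684 eV < -2.687546 eV,
B⁴⁺ at n = 7 is more tightly bound (requires more energy to ionize).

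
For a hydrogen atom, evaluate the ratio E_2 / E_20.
100.00000

Using E_n = -13.6057 Z² / n² eV with Z = 1:

E_2 = -13.6057 / 2² = -13.6057 / 4 = -3.40142500000 eV
E_20 = -13.6057 / 20² = -13.6057 / 400 = -0.03401425000 eV

The ratio is:
E_2/E_20 = (-3.40142500000) / (-0.03401425000)
E_2/E_20 = (-13.6057/4) / (-13.6057/400)
E_2/E_20 = 400/4
E_2/E_20 = 100.00000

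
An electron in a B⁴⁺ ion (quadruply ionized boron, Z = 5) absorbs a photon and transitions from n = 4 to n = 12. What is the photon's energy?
18.90 eV

The energy levels of a hydrogen-like atom are E_n = -13.6057 Z² eV / n².

Energy at n = 4: E_4 = -13.6057 × 5² / 4² = -21.25891 eV
Energy at n = 12: E_12 = -13.6057 × 5² / 12² = -2.36210 eV

The excitation energy is the difference:
ΔE = E_12 - E_4
ΔE = -2.36210 - (-21.25891)
ΔE = 18.90 eV

Since this is positive, energy must be absorbed (photon absorption).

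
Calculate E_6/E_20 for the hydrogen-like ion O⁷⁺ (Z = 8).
11.11111

Using E_n = -13.6057 Z² / n² eV with Z = 8:

E_6 = -13.6057 × 8² / 6² = -870.7648 / 36 = -24.18791111111 eV
E_20 = -13.6057 × 8² / 20² = -870.7648 / 400 = -2.17691200000 eV

The ratio is:
E_6/E_20 = (-24.18791111111) / (-2.17691200000)
E_6/E_20 = (-870.7648/36) / (-870.7648/400)
E_6/E_20 = 400/36
E_6/E_20 = 11.11111
(Note: the Z² factors cancel in the ratio.)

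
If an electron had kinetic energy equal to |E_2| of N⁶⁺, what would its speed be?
7.65692e+06 m/s (or 2.554% of c)

The binding energy at n = 2 for N⁶⁺ is:
E_2 = -13.6057 × 7²/2² = -166.669825 eV
|E_2| = 166.669825 eV

Convert to Joules:
KE = 166.669825 eV × (1.602177 × 10⁻¹⁹ J/eV) = 2.6703456e-17 J

Using KE = ½mv²:
v = √(2·KE/m_e)
v = √(2 × 2.6703456e-17 J / 9.10938 × 10⁻³¹ kg)
v = 7.65692e+06 m/s

This is approximately 2.554% the speed of light.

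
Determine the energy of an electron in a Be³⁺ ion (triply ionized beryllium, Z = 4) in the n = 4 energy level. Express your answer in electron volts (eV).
-13.606 eV

The energy levels of a hydrogen-like atom are given by:
E_n = -13.6057 Z² / n² eV  (with Z = 4 for Be³⁺)

For n = 4:
E_4 = -13.6057 × 4² / 4²
E_4 = -13.6057 × 16 / 16
E_4 = -13.606 eV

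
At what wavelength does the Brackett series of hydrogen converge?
1458.024 nm

The series limit corresponds to the transition from n = ∞ to n = 4.
This is the highest energy (shortest wavelength) transition in the Brackett series.

E_∞ = 0 eV
E_4 = -13.6057 / 4² = -0.850356250 eV

Energy at series limit:
ΔE = E_∞ - E_4 = 0 - (-0.850356250) = 0.850356250 eV
λ = hc/E = 1239.84 eV·nm / 0.850356250 eV = 1458.024 nm

This energy equals the ionization energy from the n = 4 state of hydrogen.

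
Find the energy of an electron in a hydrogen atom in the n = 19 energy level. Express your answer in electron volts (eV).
-0.038 eV

The energy levels of a hydrogen-like atom are given by:
E_n = -13.6057 eV / n²

For n = 19:
E_19 = -13.6057 eV / 19²
E_19 = -13.6057 eV / 361
E_19 = -0.038 eV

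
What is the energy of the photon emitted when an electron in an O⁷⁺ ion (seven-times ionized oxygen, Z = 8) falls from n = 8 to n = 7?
4.17 eV

The energy levels are E_n = -13.6057 Z² eV / n².

Energy at n = 8: E_8 = -13.6057 × 8² / 8² = -13.60570 eV
Energy at n = 7: E_7 = -13.6057 × 8² / 7² = -17.77071 eV

For emission (electron falling to lower state), the photon energy is:
E_photon = E_8 - E_7 = |-13.60570 - (-17.77071)|
E_photon = 4.17 eV

This energy is carried away by the emitted photon.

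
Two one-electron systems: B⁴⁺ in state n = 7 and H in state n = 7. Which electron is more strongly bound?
B⁴⁺ at n = 7 (E = -6.94168 eV)

Using E_n = -13.6057 Z² / n² eV:

B⁴⁺ (Z = 5) at n = 7:
E = -13.6057 × 5² / 7² = -13.6057 × 25 / 49 = -6.94168367 eV

H (Z = 1) at n = 7:
E = -13.6057 × 1² / 7² = -13.6057 × 1 / 49 = -0.27766735 eV

Since -6.94168367 eV < -0.27766735 eV,
B⁴⁺ at n = 7 is more tightly bound (requires more energy to ionize).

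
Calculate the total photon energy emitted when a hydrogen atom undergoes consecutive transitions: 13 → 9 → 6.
0.297 eV

The energy levels of hydrogen are E_n = -13.6057 / n² eV.

First transition (13 → 9):
ΔE₁ = |E_9 - E_13|
ΔE₁ = |-0.167971605 - (-0.080507101)| = 0.087465 eV

Second transition (9 → 6):
ΔE₂ = |E_6 - E_9|
ΔE₂ = |-0.377936111 - (-0.167971605)| = 0.209965 eV

Total energy released:
E_total = ΔE₁ + ΔE₂ = 0.087465 + 0.209965 = 0.297 eV

Note: This equals the direct transition 13 → 6: 0.297 eV ✓
Energy is conserved regardless of the path taken.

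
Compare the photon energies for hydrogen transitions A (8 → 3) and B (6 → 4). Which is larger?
8 → 3

Calculate the energy for each transition:

Transition 8 → 3:
ΔE₁ = |E_3 - E_8| = |-13.6057/3² - (-13.6057/8²)|
ΔE₁ = |-1.511744444444 - (-0.212589062500)| = 1.299155382 eV

Transition 6 → 4:
ΔE₂ = |E_4 - E_6| = |-13.6057/4² - (-13.6057/6²)|
ΔE₂ = |-0.850356250000 - (-0.377936111111)| = 0.472420139 eV

Since 1.299155382 eV > 0.472420139 eV, the transition 8 → 3 emits the more energetic photon.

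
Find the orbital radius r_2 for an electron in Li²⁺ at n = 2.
0.070557 nm (or 0.705570 Å)

The Bohr radius formula is:
r_n = n² a₀ / Z

where a₀ = 0.052917721 nm is the Bohr radius.

For Li²⁺ (Z = 3) at n = 2:
r_2 = 2² × 0.052917721 nm / 3
r_2 = 4 × 0.052917721 nm / 3
r_2 = 0.2116709 nm / 3
r_2 = 0.070557 nm

The electron orbits at approximately 0.070557 nm from the nucleus.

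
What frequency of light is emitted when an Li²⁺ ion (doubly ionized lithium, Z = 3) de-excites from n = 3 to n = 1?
2.6319e+16 Hz

First, find the transition energy:
E_3 = -13.6057 × 3² / 3² = -13.605700 eV
E_1 = -13.6057 × 3² / 1² = -122.451300 eV
|ΔE| = |E_1 - E_3| = 108.845600 eV

Convert to Joules: E = 108.845600 eV × (1.602177 × 10⁻¹⁹ J/eV) = 1.743899e-17 J

Using E = hf:
f = E/h = 1.743899e-17 J / (6.62607 × 10⁻³⁴ J·s)
f = 2.6319e+16 Hz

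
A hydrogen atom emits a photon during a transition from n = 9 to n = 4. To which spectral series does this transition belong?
Brackett series

The spectral series in hydrogen are named based on the final (lower) energy level:
- Lyman series: n_final = 1 (ultraviolet)
- Balmer series: n_final = 2 (visible/near-UV)
- Paschen series: n_final = 3 (infrared)
- Brackett series: n_final = 4 (infrared)
- Pfund series: n_final = 5 (far infrared)

Since this transition ends at n = 4, it belongs to the Brackett series.

For reference, this 9 → 4 line has photon energy
ΔE = 13.6057 eV × (1/4² - 1/9²) = 0.68238464506 eV,
corresponding to wavelength λ = hc/ΔE = 1239.84 eV·nm / 0.68238464506 eV = 1816.92248 nm in the infrared region.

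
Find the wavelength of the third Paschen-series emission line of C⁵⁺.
30.38 nm

The lines of a series are numbered from the longest wavelength (smallest ΔE) outward; the third line is the transition from n = n_f + 3 to n_f.
The Paschen series has all transitions ending at n_f = 3.

For C⁵⁺ (Z = 6), the third line (γ-line) is the jump from n = 6 to n = 3:
E_6 = -13.6057 × 6² / 6² = -13.6057 eV
E_3 = -13.6057 × 6² / 3² = -54.4228 eV
ΔE = E_6 - E_3 = 40.8171 eV

λ = hc/E = 1239.84 eV·nm / 40.8171 eV
λ = 30.38 nm

This is the γ-line of the Paschen series in C⁵⁺.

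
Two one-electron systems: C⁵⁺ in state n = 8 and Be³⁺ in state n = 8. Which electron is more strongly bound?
C⁵⁺ at n = 8 (E = -7.65321 eV)

Using E_n = -13.6057 Z² / n² eV:

C⁵⁺ (Z = 6) at n = 8:
E = -13.6057 × 6² / 8² = -13.6057 × 36 / 64 = -7.65320625 eV

Be³⁺ (Z = 4) at n = 8:
E = -13.6057 × 4² / 8² = -13.6057 × 16 / 64 = -3.40142500 eV

Since -7.65320625 eV < -3.40142500 eV,
C⁵⁺ at n = 8 is more tightly bound (requires more energy to ionize).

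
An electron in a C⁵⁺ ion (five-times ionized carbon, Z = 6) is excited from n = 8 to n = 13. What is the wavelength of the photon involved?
260.747187 nm

First, find the transition energy using E_n = -13.6057 Z² / n² eV:
E_8 = -13.6057 × 6² / 8² = -7.6532062500 eV
E_13 = -13.6057 × 6² / 13² = -2.8982556213 eV

Photon energy: |ΔE| = |E_13 - E_8| = 4.7549506287 eV

Convert to wavelength using E = hc/λ with hc = 1239.84 eV·nm:
λ = hc/E = 1239.84 eV·nm / 4.7549506287 eV
λ = 260.747187 nm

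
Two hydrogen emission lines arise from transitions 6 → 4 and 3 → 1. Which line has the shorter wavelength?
3 → 1

Calculate the energy for each transition:

Transition 6 → 4:
ΔE₁ = |E_4 - E_6| = |-13.6057/4² - (-13.6057/6²)|
ΔE₁ = |-0.85035625 - (-0.37793611)| = 0.47242 eV

Transition 3 → 1:
ΔE₂ = |E_1 - E_3| = |-13.6057/1² - (-13.6057/3²)|
ΔE₂ = |-13.60570000 - (-1.51174444)| = 12.09396 eV

Since 12.09396 eV > 0.47242 eV, the transition 3 → 1 emits the more energetic photon.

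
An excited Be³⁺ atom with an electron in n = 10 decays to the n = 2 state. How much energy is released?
52.25 eV

The energy levels are E_n = -13.6057 Z² eV / n².

Energy at n = 10: E_10 = -13.6057 × 4² / 10² = -2.17691 eV
Energy at n = 2: E_2 = -13.6057 × 4² / 2² = -54.42280 eV

For emission (electron falling to lower state), the photon energy is:
E_photon = E_10 - E_2 = |-2.17691 - (-54.42280)|
E_photon = 52.25 eV

This energy is carried away by the emitted photon.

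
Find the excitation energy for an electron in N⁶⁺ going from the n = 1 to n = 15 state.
663.716281 eV

The energy levels of a hydrogen-like atom are E_n = -13.6057 Z² eV / n².

Energy at n = 1: E_1 = -13.6057 × 7² / 1² = -666.679300000 eV
Energy at n = 15: E_15 = -13.6057 × 7² / 15² = -2.963019111 eV

The excitation energy is the difference:
ΔE = E_15 - E_1
ΔE = -2.963019111 - (-666.679300000)
ΔE = 663.716281 eV

Since this is positive, energy must be absorbed (photon absorption).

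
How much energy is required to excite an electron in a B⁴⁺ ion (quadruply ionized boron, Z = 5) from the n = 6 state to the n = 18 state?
8.3986 eV

The energy levels of a hydrogen-like atom are E_n = -13.6057 Z² eV / n².

Energy at n = 6: E_6 = -13.6057 × 5² / 6² = -9.4484028 eV
Energy at n = 18: E_18 = -13.6057 × 5² / 18² = -1.0498225 eV

The excitation energy is the difference:
ΔE = E_18 - E_6
ΔE = -1.0498225 - (-9.4484028)
ΔE = 8.3986 eV

Since this is positive, energy must be absorbed (photon absorption).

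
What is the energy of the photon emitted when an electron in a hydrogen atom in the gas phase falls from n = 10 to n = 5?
0.41 eV

The energy levels are E_n = -13.6057 eV / n².

Energy at n = 10: E_10 = -13.6057 / 10² = -0.13606 eV
Energy at n = 5: E_5 = -13.6057 / 5² = -0.54423 eV

For emission (electron falling to lower state), the photon energy is:
E_photon = E_10 - E_5 = |-0.13606 - (-0.54423)|
E_photon = 0.41 eV

This energy is carried away by the emitted photon.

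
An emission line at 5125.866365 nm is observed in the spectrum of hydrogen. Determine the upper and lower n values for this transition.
n = 10 → n = 6

First, find the photon energy from the wavelength (hc = 1239.84 eV·nm):
E = hc/λ = 1239.84 eV·nm / 5125.866365 nm = 0.24187911 eV

The energy levels of hydrogen satisfy E_n = -13.6057 / n² eV, so an emission n_i → n_f releases
ΔE = 13.6057 × (1/n_f² − 1/n_i²) eV.

Setting ΔE equal to the photon energy:
1/n_f² − 1/n_i² = 0.24187911 / 13.6057 = 0.017777778

Since 1/n_i² must be positive, we need 1/n_f² > 0.017777778, i.e. n_f ≤ 7. For each allowed n_f, solve n_i = (1/n_f² − 0.017777778)^(−1/2) and check whether it is a whole number:
  n_f = 1: 1/n_i² = 1.000000000 − 0.017777778 = 0.982222222 → n_i = 1.009  (not an integer) ✗
  n_f = 2: 1/n_i² = 0.250000000 − 0.017777778 = 0.232222222 → n_i = 2.075  (not an integer) ✗
  n_f = 3: 1/n_i² = 0.111111111 − 0.017777778 = 0.093333333 → n_i = 3.273  (not an integer) ✗
  n_f = 4: 1/n_i² = 0.062500000 − 0.017777778 = 0.044722222 → n_i = 4.729  (not an integer) ✗
  n_f = 5: 1/n_i² = 0.040000000 − 0.017777778 = 0.022222222 → n_i = 6.708  (not an integer) ✗
  n_f = 6: 1/n_i² = 0.027777778 − 0.017777778 = 0.010000000 → n_i = 10.000  → integer, n_i = 10 ✓
  n_f = 7: 1/n_i² = 0.020408163 − 0.017777778 = 0.002630385 → n_i = 19.498  (not an integer) ✗

Only n_f = 6 gives an integer upper level, n_i = 10.

The transition is from n = 10 to n = 6 (emission).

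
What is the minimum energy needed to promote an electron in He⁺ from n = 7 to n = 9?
0.43878 eV

The energy levels of a hydrogen-like atom are E_n = -13.6057 Z² eV / n².

Energy at n = 7: E_7 = -13.6057 × 2² / 7² = -1.11066939 eV
Energy at n = 9: E_9 = -13.6057 × 2² / 9² = -0.67188642 eV

The excitation energy is the difference:
ΔE = E_9 - E_7
ΔE = -0.67188642 - (-1.11066939)
ΔE = 0.43878 eV

Since this is positive, energy must be absorbed (photon absorption).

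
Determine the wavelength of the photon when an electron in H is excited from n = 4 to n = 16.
1555.22582 nm

First, find the transition energy using E_n = -13.6057 / n² eV:
E_4 = -13.6057 / 4² = -0.85035625000 eV
E_16 = -13.6057 / 16² = -0.05314726563 eV

Photon energy: |ΔE| = |E_16 - E_4| = 0.79720898437 eV

Convert to wavelength using E = hc/λ with hc = 1239.84 eV·nm:
λ = hc/E = 1239.84 eV·nm / 0.79720898437 eV
λ = 1555.22582 nm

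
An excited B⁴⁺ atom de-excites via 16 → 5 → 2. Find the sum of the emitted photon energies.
83.70694 eV

The energy levels of B⁴⁺ are E_n = -13.6057 × 5² / n² eV.

First transition (16 → 5):
ΔE₁ = |E_5 - E_16|
ΔE₁ = |-13.60570000000 - (-1.32868164063)| = 12.27701836 eV

Second transition (5 → 2):
ΔE₂ = |E_2 - E_5|
ΔE₂ = |-85.03562500000 - (-13.60570000000)| = 71.42992500 eV

Total energy released:
E_total = ΔE₁ + ΔE₂ = 12.27701836 + 71.42992500 = 83.70694 eV

Note: This equals the direct transition 16 → 2: 83.70694 eV ✓
Energy is conserved regardless of the path taken.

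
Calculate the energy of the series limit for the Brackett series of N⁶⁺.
41.66746 eV

The series limit corresponds to the transition from n = ∞ to n = 4.
This is the highest energy (shortest wavelength) transition in the Brackett series.

E_∞ = 0 eV
E_4 = -13.6057 × 7² / 4² = -41.66746 eV

Energy at series limit:
ΔE = E_∞ - E_4 = 0 - (-41.66746) = 41.66746 eV

This energy equals the ionization energy from the n = 4 state of N⁶⁺.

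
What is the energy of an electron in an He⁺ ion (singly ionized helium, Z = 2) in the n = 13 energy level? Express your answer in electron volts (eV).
-0.322028 eV

The energy levels of a hydrogen-like atom are given by:
E_n = -13.6057 Z² / n² eV  (with Z = 2 for He⁺)

For n = 13:
E_13 = -13.6057 × 2² / 13²
E_13 = -13.6057 × 4 / 169
E_13 = -0.322028 eV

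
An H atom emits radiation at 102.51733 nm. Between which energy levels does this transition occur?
n = 3 → n = 1

First, find the photon energy from the wavelength (hc = 1239.84 eV·nm):
E = hc/λ = 1239.84 eV·nm / 102.51733 nm = 12.093955 eV

The energy levels of hydrogen satisfy E_n = -13.6057 / n² eV, so an emission n_i → n_f releases
ΔE = 13.6057 × (1/n_f² − 1/n_i²) eV.

Setting ΔE equal to the photon energy:
1/n_f² − 1/n_i² = 12.093955 / 13.6057 = 0.88888885

Since 1/n_i² must be positive, we need 1/n_f² > 0.88888885, i.e. n_f ≤ 1. For each allowed n_f, solve n_i = (1/n_f² − 0.88888885)^(−1/2) and check whether it is a whole number:
  n_f = 1: 1/n_i² = 1.00000000 − 0.88888885 = 0.11111115 → n_i = 3.000  → integer, n_i = 3 ✓

Only n_f = 1 gives an integer upper level, n_i = 3.

The transition is from n = 3 to n = 1 (emission).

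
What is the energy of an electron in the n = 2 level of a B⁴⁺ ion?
-85.03563 eV

For hydrogen-like ions, the energy levels scale with Z²:
E_n = -13.6057 Z² / n² eV

For B⁴⁺ (Z = 5) at n = 2:
E_2 = -13.6057 × 5² / 2²
E_2 = -13.6057 × 25 / 4
E_2 = -340.1425 / 4
E_2 = -85.03563 eV

The energy is 25 times more negative than hydrogen at the same n due to the stronger nuclear charge.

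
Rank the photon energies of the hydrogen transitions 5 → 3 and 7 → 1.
7 → 1

Calculate the energy for each transition:

Transition 5 → 3:
ΔE₁ = |E_3 - E_5| = |-13.6057/3² - (-13.6057/5²)|
ΔE₁ = |-1.511744444444 - (-0.544228000000)| = 0.967516444 eV

Transition 7 → 1:
ΔE₂ = |E_1 - E_7| = |-13.6057/1² - (-13.6057/7²)|
ΔE₂ = |-13.605700000000 - (-0.277667346939)| = 13.328032653 eV

Since 13.328032653 eV > 0.967516444 eV, the transition 7 → 1 emits the more energetic photon.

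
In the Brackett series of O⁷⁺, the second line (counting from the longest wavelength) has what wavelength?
41.006931 nm

The lines of a series are numbered from the longest wavelength (smallest ΔE) outward; the second line is the transition from n = n_f + 2 to n_f.
The Brackett series has all transitions ending at n_f = 4.

For O⁷⁺ (Z = 8), the second line (β-line) is the jump from n = 6 to n = 4:
E_6 = -13.6057 × 8² / 6² = -24.18791111 eV
E_4 = -13.6057 × 8² / 4² = -54.42280000 eV
ΔE = E_6 - E_4 = 30.23488889 eV

λ = hc/E = 1239.84 eV·nm / 30.23488889 eV
λ = 41.006931 nm

This is the β-line of the Brackett series in O⁷⁺.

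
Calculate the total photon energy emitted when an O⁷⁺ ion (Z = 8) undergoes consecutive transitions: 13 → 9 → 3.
91.5992 eV

The energy levels of O⁷⁺ are E_n = -13.6057 × 8² / n² eV.

First transition (13 → 9):
ΔE₁ = |E_9 - E_13|
ΔE₁ = |-10.7501827160 - (-5.1524544379)| = 5.5977283 eV

Second transition (9 → 3):
ΔE₂ = |E_3 - E_9|
ΔE₂ = |-96.7516444444 - (-10.7501827160)| = 86.0014617 eV

Total energy released:
E_total = ΔE₁ + ΔE₂ = 5.5977283 + 86.0014617 = 91.5992 eV

Note: This equals the direct transition 13 → 3: 91.5992 eV ✓
Energy is conserved regardless of the path taken.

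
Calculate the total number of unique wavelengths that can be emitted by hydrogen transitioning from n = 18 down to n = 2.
136

The electron can occupy levels n = 2, 3, ..., 18 during de-excitation — that is m = 18 - 2 + 1 = 17 distinct levels.

The number of distinct spectral lines equals the number of ways to choose 2 of these m levels (each pair gives one possible emission transition):

Number of lines = m(m-1)/2 = 17×16/2 = 136

These correspond to all possible transitions between the 17 levels:
18 → 17, 18 → 16, 18 → 15, 18 → 14, 18 → 13, 18 → 12, 18 → 11, 18 → 10...

Each transition produces a photon with a unique energy (and thus wavelength). This count does not depend on Z.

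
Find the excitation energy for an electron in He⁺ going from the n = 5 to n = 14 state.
1.90 eV

The energy levels of a hydrogen-like atom are E_n = -13.6057 Z² eV / n².

Energy at n = 5: E_5 = -13.6057 × 2² / 5² = -2.17691 eV
Energy at n = 14: E_14 = -13.6057 × 2² / 14² = -0.27767 eV

The excitation energy is the difference:
ΔE = E_14 - E_5
ΔE = -0.27767 - (-2.17691)
ΔE = 1.90 eV

Since this is positive, energy must be absorbed (photon absorption).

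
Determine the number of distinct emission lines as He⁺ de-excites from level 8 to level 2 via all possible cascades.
21

The electron can occupy levels n = 2, 3, ..., 8 during de-excitation — that is m = 8 - 2 + 1 = 7 distinct levels.

The number of distinct spectral lines equals the number of ways to choose 2 of these m levels (each pair gives one possible emission transition):

Number of lines = m(m-1)/2 = 7×6/2 = 21

These correspond to all possible transitions between the 7 levels:
8 → 7, 8 → 6, 8 → 5, 8 → 4, 8 → 3, 8 → 2, 7 → 6, 7 → 5...

Each transition produces a photon with a unique energy (and thus wavelength). This count does not depend on Z.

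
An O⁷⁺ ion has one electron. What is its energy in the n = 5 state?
-34.8306 eV

For hydrogen-like ions, the energy levels scale with Z²:
E_n = -13.6057 Z² / n² eV

For O⁷⁺ (Z = 8) at n = 5:
E_5 = -13.6057 × 8² / 5²
E_5 = -13.6057 × 64 / 25
E_5 = -870.7648 / 25
E_5 = -34.8306 eV

The energy is 64 times more negative than hydrogen at the same n due to the stronger nuclear charge.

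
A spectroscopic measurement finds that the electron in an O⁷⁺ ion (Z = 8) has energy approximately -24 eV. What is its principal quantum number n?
n = 6

The exact energy levels follow E_n = -13.6057 Z² / n² eV with Z = 8.

The measured value (-24 eV) is reported to only 2 significant figures, so we must test candidate n values and see which one matches to that precision.

Candidate energies:
  n = 4:  E = -13.6057 × 8² / 4² = -54.42280 eV
  n = 5:  E = -13.6057 × 8² / 5² = -34.83059 eV
  n = 6:  E = -13.6057 × 8² / 6² = -24.18791 eV  ← matches
  n = 7:  E = -13.6057 × 8² / 7² = -17.77071 eV
  n = 8:  E = -13.6057 × 8² / 8² = -13.60570 eV

Checking against the measurement of -24 eV (2 sig figs), only n = 6 agrees:
E_6 = -24.18791 eV, which rounds to -24 eV ✓

Therefore n = 6.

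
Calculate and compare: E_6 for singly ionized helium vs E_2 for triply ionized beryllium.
Be³⁺ at n = 2 (E = -54.42 eV)

Using E_n = -13.6057 Z² / n² eV:

He⁺ (Z = 2) at n = 6:
E = -13.6057 × 2² / 6² = -13.6057 × 4 / 36 = -1.51174 eV

Be³⁺ (Z = 4) at n = 2:
E = -13.6057 × 4² / 2² = -13.6057 × 16 / 4 = -54.42280 eV

Since -54.42280 eV < -1.51174 eV,
Be³⁺ at n = 2 is more tightly bound (requires more energy to ionize).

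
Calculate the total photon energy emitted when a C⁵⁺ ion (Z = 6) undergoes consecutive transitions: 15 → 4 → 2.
120.27439 eV

The energy levels of C⁵⁺ are E_n = -13.6057 × 6² / n² eV.

First transition (15 → 4):
ΔE₁ = |E_4 - E_15|
ΔE₁ = |-30.61282500000 - (-2.17691200000)| = 28.43591300 eV

Second transition (4 → 2):
ΔE₂ = |E_2 - E_4|
ΔE₂ = |-122.45130000000 - (-30.61282500000)| = 91.83847500 eV

Total energy released:
E_total = ΔE₁ + ΔE₂ = 28.43591300 + 91.83847500 = 120.27439 eV

Note: This equals the direct transition 15 → 2: 120.27439 eV ✓
Energy is conserved regardless of the path taken.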